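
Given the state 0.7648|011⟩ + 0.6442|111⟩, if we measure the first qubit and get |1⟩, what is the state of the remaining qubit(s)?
|11⟩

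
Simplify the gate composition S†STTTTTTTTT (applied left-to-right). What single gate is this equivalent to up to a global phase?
T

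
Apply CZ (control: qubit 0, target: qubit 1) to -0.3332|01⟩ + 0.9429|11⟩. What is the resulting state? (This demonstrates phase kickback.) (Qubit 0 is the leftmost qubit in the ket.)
-0.3332|01⟩ - 0.9429|11⟩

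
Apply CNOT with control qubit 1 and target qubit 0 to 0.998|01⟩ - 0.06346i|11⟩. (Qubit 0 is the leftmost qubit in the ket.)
-0.06346i|01⟩ + 0.998|11⟩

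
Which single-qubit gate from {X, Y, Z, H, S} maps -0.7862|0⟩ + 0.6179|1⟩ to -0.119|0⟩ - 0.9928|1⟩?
H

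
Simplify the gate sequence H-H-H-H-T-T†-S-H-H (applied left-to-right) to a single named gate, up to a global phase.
S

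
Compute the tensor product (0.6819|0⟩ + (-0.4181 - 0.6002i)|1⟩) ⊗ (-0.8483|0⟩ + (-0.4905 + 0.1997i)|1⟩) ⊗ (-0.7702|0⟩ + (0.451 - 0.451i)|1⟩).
0.4455|000⟩ + (-0.2609 + 0.2609i)|001⟩ + (0.2576 - 0.1049i)|010⟩ + (-0.08943 + 0.2123i)|011⟩ + (-0.2732 - 0.3921i)|100⟩ + (0.3896 + 0.06967i)|101⟩ + (-0.2503 - 0.1624i)|110⟩ + (0.2417 - 0.05143i)|111⟩

amp(|b₁b₂…⟩) = product of the factor amplitudes for bits b₁, b₂, …; only kets whose every factor amplitude is nonzero survive.
|000⟩: (0.6819)(-0.8483)(-0.7702) = 0.4455
|001⟩: (0.6819)(-0.8483)(0.451 - 0.451i) = (-0.2609 + 0.2609i)
|010⟩: (0.6819)(-0.4905 + 0.1997i)(-0.7702) = (0.2576 - 0.1049i)
|011⟩: (0.6819)(-0.4905 + 0.1997i)(0.451 - 0.451i) = (-0.08943 + 0.2123i)
|100⟩: (-0.4181 - 0.6002i)(-0.8483)(-0.7702) = (-0.2732 - 0.3921i)
|101⟩: (-0.4181 - 0.6002i)(-0.8483)(0.451 - 0.451i) = (0.3896 + 0.06967i)
|110⟩: (-0.4181 - 0.6002i)(-0.4905 + 0.1997i)(-0.7702) = (-0.2503 - 0.1624i)
|111⟩: (-0.4181 - 0.6002i)(-0.4905 + 0.1997i)(0.451 - 0.451i) = (0.2417 - 0.05143i)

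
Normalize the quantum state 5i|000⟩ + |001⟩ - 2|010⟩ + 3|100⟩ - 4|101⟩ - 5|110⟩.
0.559i|000⟩ + 0.1118|001⟩ - 0.2236|010⟩ + 0.3354|100⟩ - 1/√5|101⟩ - 0.559|110⟩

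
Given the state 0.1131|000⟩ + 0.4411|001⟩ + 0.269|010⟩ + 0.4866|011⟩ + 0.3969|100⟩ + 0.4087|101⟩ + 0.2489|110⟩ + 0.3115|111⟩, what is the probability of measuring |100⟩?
0.1575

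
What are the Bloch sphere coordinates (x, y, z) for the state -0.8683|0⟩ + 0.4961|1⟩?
(-0.8615, 0, 0.5078)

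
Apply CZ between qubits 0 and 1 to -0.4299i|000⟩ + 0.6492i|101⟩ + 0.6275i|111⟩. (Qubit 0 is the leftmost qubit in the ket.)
-0.4299i|000⟩ + 0.6492i|101⟩ - 0.6275i|111⟩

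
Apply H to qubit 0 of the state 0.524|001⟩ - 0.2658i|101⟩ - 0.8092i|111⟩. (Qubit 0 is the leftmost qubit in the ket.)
(0.3705 - 0.1879i)|001⟩ - 0.5722i|011⟩ + (0.3705 + 0.1879i)|101⟩ + 0.5722i|111⟩

H on qubit 0 mixes each pair of kets that differ only in qubit 0: amplitudes (a, b) of (|…0…⟩, |…1…⟩) become ((a + b)/√2, (a − b)/√2). Kets absent from the input have amplitude 0.
(|001⟩, |101⟩): (a, b) = (0.524, -0.2658i) → ((0.3705 - 0.1879i), (0.3705 + 0.1879i))
(|011⟩, |111⟩): (a, b) = (0, -0.8092i) → (-0.5722i, 0.5722i)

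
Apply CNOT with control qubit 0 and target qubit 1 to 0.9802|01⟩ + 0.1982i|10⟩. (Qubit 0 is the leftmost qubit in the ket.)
0.9802|01⟩ + 0.1982i|11⟩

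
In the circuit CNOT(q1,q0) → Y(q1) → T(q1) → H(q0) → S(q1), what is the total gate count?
5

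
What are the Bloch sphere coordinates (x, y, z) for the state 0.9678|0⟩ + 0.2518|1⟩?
(0.4874, 0, 0.8732)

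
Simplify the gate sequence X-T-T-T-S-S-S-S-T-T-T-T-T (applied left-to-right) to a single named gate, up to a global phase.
X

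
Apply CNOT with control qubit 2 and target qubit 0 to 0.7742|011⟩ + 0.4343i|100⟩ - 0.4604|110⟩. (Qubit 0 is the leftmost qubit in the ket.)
0.4343i|100⟩ - 0.4604|110⟩ + 0.7742|111⟩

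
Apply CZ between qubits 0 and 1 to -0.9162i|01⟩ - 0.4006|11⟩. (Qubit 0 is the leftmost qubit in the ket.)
-0.9162i|01⟩ + 0.4006|11⟩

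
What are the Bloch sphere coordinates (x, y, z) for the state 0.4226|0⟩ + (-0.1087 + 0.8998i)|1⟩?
(-0.09187, 0.7605, -0.6429)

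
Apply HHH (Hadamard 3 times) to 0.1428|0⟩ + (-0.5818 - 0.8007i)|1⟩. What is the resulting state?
(-0.3104 - 0.5662i)|0⟩ + (0.5124 + 0.5662i)|1⟩

H² = I, so H^3 = H: a single Hadamard. With (a, b) = (0.1428, (-0.5818 - 0.8007i)), H gives ((a + b)/√2, (a − b)/√2) = ((-0.3104 - 0.5662i), (0.5124 + 0.5662i)).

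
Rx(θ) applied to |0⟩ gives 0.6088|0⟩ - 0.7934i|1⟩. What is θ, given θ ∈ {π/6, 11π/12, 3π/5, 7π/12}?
7π/12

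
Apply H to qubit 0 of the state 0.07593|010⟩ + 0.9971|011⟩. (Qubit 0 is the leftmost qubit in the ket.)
0.05369|010⟩ + 0.7051|011⟩ + 0.05369|110⟩ + 0.7051|111⟩

H on qubit 0 mixes each pair of kets that differ only in qubit 0: amplitudes (a, b) of (|…0…⟩, |…1…⟩) become ((a + b)/√2, (a − b)/√2). Kets absent from the input have amplitude 0.
(|010⟩, |110⟩): (a, b) = (0.07593, 0) → (0.05369, 0.05369)
(|011⟩, |111⟩): (a, b) = (0.9971, 0) → (0.7051, 0.7051)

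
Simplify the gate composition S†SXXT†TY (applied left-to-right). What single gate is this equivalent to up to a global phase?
Y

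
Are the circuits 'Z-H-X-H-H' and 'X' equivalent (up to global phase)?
No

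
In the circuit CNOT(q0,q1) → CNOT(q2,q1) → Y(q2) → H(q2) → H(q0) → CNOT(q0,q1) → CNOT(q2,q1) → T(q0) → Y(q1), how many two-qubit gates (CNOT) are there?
4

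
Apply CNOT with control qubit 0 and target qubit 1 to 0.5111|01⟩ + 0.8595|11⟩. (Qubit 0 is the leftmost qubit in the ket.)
0.5111|01⟩ + 0.8595|10⟩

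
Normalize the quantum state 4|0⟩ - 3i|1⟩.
0.8|0⟩ - 0.6i|1⟩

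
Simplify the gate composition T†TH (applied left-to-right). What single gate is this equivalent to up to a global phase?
H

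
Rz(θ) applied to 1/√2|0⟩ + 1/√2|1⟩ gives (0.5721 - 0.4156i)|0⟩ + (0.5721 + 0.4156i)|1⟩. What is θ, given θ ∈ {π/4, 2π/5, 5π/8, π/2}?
2π/5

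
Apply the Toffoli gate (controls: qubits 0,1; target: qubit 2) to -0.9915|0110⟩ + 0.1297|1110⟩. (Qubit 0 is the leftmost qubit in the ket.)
-0.9915|0110⟩ + 0.1297|1100⟩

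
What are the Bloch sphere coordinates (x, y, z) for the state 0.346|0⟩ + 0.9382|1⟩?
(0.6492, 0, -0.7605)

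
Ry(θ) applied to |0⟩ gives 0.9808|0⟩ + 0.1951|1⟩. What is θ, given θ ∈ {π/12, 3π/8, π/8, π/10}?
π/8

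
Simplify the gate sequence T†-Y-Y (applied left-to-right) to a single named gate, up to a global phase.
T†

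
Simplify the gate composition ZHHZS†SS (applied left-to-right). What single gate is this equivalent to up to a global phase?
S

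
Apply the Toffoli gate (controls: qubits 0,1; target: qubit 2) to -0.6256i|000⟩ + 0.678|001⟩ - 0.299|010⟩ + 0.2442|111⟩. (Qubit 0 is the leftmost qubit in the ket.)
-0.6256i|000⟩ + 0.678|001⟩ - 0.299|010⟩ + 0.2442|110⟩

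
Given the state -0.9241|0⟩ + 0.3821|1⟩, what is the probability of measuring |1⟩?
0.146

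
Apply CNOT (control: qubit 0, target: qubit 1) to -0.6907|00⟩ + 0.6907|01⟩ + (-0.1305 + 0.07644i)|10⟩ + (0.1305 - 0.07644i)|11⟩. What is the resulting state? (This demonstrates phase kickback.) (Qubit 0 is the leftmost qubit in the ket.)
-0.6907|00⟩ + 0.6907|01⟩ + (0.1305 - 0.07644i)|10⟩ + (-0.1305 + 0.07644i)|11⟩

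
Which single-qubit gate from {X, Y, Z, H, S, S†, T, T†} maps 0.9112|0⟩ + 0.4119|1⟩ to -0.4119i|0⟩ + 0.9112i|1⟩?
Y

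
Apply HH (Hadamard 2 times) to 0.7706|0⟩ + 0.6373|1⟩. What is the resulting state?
0.7706|0⟩ + 0.6373|1⟩

H² = I, so an even number of Hadamards cancels: H^2 = I and the state is unchanged.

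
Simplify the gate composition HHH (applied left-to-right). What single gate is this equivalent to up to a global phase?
H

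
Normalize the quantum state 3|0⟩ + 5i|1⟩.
0.5145|0⟩ + 0.8575i|1⟩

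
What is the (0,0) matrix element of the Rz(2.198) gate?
(0.4545 - 0.8908i)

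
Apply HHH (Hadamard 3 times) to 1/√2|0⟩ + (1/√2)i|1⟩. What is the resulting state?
(1/2 + (1/2)i)|0⟩ + (1/2 - (1/2)i)|1⟩

H² = I, so H^3 = H: a single Hadamard. With (a, b) = (1/√2, (1/√2)i), H gives ((a + b)/√2, (a − b)/√2) = ((1/2 + (1/2)i), (1/2 - (1/2)i)).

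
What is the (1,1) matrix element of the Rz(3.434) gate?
(-0.1457 + 0.9893i)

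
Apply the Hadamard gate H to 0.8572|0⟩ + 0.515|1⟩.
0.9703|0⟩ + 0.242|1⟩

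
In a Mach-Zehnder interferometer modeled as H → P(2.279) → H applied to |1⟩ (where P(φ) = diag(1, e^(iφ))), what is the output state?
(0.8252 - 0.3798i)|0⟩ + (0.1748 + 0.3798i)|1⟩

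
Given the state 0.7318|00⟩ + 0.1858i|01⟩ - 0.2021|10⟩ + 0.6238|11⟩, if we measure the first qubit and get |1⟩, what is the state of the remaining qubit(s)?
-0.3082|0⟩ + 0.9513|1⟩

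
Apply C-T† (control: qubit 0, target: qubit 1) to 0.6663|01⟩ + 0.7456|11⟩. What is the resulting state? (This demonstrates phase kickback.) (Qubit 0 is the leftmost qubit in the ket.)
0.6663|01⟩ + (0.5272 - 0.5272i)|11⟩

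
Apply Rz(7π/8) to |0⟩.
(0.1951 - 0.9808i)|0⟩

Rz(7π/8) = [[e^(−iθ/2), 0], [0, e^(iθ/2)]] with e^(±iθ/2) = cos(θ/2) ± i·sin(θ/2); θ = 7π/8, cos(θ/2) ≈ 0.19509, sin(θ/2) ≈ 0.980785.
With a = amp(|0⟩) = 1 and b = amp(|1⟩) = 0:
new amp(|0⟩) = (0.19509 - 0.980785i)·a = (0.1951 - 0.9808i)
new amp(|1⟩) = (0.19509 + 0.980785i)·b = 0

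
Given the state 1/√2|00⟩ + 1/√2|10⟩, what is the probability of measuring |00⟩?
1/2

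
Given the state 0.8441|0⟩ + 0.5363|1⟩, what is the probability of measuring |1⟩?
0.2876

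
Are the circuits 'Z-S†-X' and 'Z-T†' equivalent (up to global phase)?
No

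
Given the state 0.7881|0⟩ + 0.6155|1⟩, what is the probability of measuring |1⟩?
0.3788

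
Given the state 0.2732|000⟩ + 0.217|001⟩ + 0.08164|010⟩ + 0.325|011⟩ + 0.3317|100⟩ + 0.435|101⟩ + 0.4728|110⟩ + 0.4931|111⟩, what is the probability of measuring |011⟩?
0.1056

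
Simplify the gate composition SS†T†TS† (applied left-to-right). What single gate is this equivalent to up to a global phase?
S†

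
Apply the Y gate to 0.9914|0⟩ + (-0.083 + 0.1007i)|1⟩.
(0.1007 + 0.083i)|0⟩ + 0.9914i|1⟩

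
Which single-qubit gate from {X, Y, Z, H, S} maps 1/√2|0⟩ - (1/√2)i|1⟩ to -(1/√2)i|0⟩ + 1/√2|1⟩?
X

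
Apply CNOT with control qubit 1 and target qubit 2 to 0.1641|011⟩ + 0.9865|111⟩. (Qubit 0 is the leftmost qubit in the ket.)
0.1641|010⟩ + 0.9865|110⟩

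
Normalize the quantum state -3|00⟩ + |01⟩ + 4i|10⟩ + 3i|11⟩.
-0.5071|00⟩ + 0.169|01⟩ + 0.6761i|10⟩ + 0.5071i|11⟩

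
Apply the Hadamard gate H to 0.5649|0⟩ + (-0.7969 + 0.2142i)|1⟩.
(-0.164 + 0.1515i)|0⟩ + (0.9629 - 0.1515i)|1⟩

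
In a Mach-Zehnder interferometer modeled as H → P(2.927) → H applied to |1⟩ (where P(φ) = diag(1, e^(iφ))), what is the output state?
(0.9885 - 0.1065i)|0⟩ + (0.01147 + 0.1065i)|1⟩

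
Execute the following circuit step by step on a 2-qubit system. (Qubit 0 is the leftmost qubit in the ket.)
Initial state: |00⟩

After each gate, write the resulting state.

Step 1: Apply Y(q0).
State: i|10⟩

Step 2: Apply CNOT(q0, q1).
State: i|11⟩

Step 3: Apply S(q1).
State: -|11⟩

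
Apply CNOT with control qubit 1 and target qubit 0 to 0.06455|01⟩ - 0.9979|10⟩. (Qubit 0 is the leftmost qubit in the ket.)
-0.9979|10⟩ + 0.06455|11⟩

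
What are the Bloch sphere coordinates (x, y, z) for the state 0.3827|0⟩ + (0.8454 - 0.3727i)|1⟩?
(0.6471, -0.2853, -0.7071)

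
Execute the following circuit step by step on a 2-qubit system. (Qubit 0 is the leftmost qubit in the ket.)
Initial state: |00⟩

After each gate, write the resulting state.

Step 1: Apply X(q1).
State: |01⟩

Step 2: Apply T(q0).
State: |01⟩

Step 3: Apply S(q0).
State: |01⟩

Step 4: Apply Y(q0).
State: i|11⟩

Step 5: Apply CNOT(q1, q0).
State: i|01⟩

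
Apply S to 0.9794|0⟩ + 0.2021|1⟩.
0.9794|0⟩ + 0.2021i|1⟩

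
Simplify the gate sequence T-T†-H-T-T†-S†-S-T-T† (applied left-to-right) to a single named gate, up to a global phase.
H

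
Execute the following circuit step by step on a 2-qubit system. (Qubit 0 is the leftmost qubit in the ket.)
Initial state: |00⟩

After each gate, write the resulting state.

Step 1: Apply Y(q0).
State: i|10⟩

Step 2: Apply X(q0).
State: i|00⟩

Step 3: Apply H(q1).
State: (1/√2)i|00⟩ + (1/√2)i|01⟩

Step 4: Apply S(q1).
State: (1/√2)i|00⟩ - 1/√2|01⟩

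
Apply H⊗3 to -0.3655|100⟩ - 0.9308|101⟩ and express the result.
-0.4583|000⟩ + 0.1999|001⟩ - 0.4583|010⟩ + 0.1999|011⟩ + 0.4583|100⟩ - 0.1999|101⟩ + 0.4583|110⟩ - 0.1999|111⟩

H⊗3 gives amp(|y⟩) = (1/2√2) Σ_x (−1)^(x·y) amp(|x⟩), where x·y is the number of positions in which both x and y have a 1.
|000⟩: (-0.3655 - 0.9308)/(2√2) = -0.4583
|001⟩: (-0.3655 + 0.9308)/(2√2) = 0.1999
|010⟩: (-0.3655 - 0.9308)/(2√2) = -0.4583
|011⟩: (-0.3655 + 0.9308)/(2√2) = 0.1999
|100⟩: (0.3655 + 0.9308)/(2√2) = 0.4583
|101⟩: (0.3655 - 0.9308)/(2√2) = -0.1999
|110⟩: (0.3655 + 0.9308)/(2√2) = 0.4583
|111⟩: (0.3655 - 0.9308)/(2√2) = -0.1999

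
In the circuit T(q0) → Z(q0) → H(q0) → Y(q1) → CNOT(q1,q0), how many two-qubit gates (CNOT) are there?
1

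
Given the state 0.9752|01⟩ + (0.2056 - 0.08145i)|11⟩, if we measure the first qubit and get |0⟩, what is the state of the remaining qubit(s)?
|1⟩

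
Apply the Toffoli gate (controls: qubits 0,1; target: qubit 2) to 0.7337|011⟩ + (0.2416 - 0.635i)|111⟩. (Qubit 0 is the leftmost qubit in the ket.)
0.7337|011⟩ + (0.2416 - 0.635i)|110⟩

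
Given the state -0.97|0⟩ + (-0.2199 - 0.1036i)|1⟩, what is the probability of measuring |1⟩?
0.05909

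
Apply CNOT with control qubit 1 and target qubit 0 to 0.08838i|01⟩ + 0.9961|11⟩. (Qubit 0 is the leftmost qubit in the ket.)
0.9961|01⟩ + 0.08838i|11⟩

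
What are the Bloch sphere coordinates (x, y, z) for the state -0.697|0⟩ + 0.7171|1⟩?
(-0.9996, 0, -0.02842)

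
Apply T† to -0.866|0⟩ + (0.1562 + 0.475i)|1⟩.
-0.866|0⟩ + (0.4463 + 0.2254i)|1⟩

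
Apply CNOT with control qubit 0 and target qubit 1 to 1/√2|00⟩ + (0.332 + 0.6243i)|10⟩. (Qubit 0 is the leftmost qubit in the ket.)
1/√2|00⟩ + (0.332 + 0.6243i)|11⟩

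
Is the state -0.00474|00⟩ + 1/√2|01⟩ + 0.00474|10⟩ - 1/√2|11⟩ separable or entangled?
Separable

Writing the state as a|00⟩ + b|01⟩ + c|10⟩ + d|11⟩, it is a product state iff ad − bc = 0.
Here (a, b, c, d) = (-0.00474, 1/√2, 0.00474, -1/√2): ad − bc = (-0.00474)(-1/√2) − (1/√2)(0.00474) = 0, so the state is separable.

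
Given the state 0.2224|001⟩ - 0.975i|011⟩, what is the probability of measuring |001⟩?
0.04946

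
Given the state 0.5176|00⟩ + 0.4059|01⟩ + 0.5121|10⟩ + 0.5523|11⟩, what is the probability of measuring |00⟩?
0.2679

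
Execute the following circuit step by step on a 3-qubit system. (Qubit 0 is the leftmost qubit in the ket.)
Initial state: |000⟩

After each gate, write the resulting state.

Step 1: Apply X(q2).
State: |001⟩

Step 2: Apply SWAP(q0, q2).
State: |100⟩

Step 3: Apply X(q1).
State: |110⟩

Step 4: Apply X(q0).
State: |010⟩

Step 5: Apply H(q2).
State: 1/√2|010⟩ + 1/√2|011⟩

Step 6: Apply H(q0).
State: 1/2|010⟩ + 1/2|011⟩ + 1/2|110⟩ + 1/2|111⟩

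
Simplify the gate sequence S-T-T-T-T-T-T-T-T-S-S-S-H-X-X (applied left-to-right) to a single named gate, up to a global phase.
H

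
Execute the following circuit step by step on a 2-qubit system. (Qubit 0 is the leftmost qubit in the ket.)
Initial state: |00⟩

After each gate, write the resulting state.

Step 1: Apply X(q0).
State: |10⟩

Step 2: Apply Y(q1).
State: i|11⟩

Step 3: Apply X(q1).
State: i|10⟩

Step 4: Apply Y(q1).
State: -|11⟩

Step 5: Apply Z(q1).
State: |11⟩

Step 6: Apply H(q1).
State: 1/√2|10⟩ - 1/√2|11⟩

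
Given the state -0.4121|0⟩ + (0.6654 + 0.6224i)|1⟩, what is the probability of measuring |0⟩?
0.1698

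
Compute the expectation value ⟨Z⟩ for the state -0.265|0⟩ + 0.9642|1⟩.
-0.8595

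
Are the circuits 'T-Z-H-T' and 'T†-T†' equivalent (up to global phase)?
No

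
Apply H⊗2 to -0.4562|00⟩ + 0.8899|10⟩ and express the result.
0.2169|00⟩ + 0.2169|01⟩ - 0.6731|10⟩ - 0.6731|11⟩

H⊗2 gives amp(|y⟩) = (1/2) Σ_x (−1)^(x·y) amp(|x⟩), where x·y is the number of positions in which both x and y have a 1.
|00⟩: (-0.4562 + 0.8899)/2 = 0.2169
|01⟩: (-0.4562 + 0.8899)/2 = 0.2169
|10⟩: (-0.4562 - 0.8899)/2 = -0.6731
|11⟩: (-0.4562 - 0.8899)/2 = -0.6731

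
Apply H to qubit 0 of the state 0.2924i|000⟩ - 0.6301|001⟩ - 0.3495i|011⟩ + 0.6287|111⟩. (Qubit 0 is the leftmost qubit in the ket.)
0.2068i|000⟩ - 0.4455|001⟩ + (0.4446 - 0.2471i)|011⟩ + 0.2068i|100⟩ - 0.4455|101⟩ + (-0.4446 - 0.2471i)|111⟩

H on qubit 0 mixes each pair of kets that differ only in qubit 0: amplitudes (a, b) of (|…0…⟩, |…1…⟩) become ((a + b)/√2, (a − b)/√2). Kets absent from the input have amplitude 0.
(|000⟩, |100⟩): (a, b) = (0.2924i, 0) → (0.2068i, 0.2068i)
(|001⟩, |101⟩): (a, b) = (-0.6301, 0) → (-0.4455, -0.4455)
(|011⟩, |111⟩): (a, b) = (-0.3495i, 0.6287) → ((0.4446 - 0.2471i), (-0.4446 - 0.2471i))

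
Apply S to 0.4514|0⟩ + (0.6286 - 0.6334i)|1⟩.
0.4514|0⟩ + (0.6334 + 0.6286i)|1⟩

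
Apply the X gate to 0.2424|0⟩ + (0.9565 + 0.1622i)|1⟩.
(0.9565 + 0.1622i)|0⟩ + 0.2424|1⟩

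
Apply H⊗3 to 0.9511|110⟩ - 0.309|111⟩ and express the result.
0.227|000⟩ + 0.4455|001⟩ - 0.227|010⟩ - 0.4455|011⟩ - 0.227|100⟩ - 0.4455|101⟩ + 0.227|110⟩ + 0.4455|111⟩

H⊗3 gives amp(|y⟩) = (1/2√2) Σ_x (−1)^(x·y) amp(|x⟩), where x·y is the number of positions in which both x and y have a 1.
|000⟩: (0.9511 - 0.309)/(2√2) = 0.227
|001⟩: (0.9511 + 0.309)/(2√2) = 0.4455
|010⟩: (-0.9511 + 0.309)/(2√2) = -0.227
|011⟩: (-0.9511 - 0.309)/(2√2) = -0.4455
|100⟩: (-0.9511 + 0.309)/(2√2) = -0.227
|101⟩: (-0.9511 - 0.309)/(2√2) = -0.4455
|110⟩: (0.9511 - 0.309)/(2√2) = 0.227
|111⟩: (0.9511 + 0.309)/(2√2) = 0.4455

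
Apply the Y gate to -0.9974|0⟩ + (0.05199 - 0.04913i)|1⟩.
(-0.04913 - 0.05199i)|0⟩ - 0.9974i|1⟩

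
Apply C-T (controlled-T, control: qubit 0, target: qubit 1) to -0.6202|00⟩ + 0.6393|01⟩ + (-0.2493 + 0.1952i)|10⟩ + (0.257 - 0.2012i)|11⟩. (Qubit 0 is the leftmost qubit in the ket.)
-0.6202|00⟩ + 0.6393|01⟩ + (-0.2493 + 0.1952i)|10⟩ + (0.324 + 0.03946i)|11⟩

C-T leaves the control-|0⟩ kets |00⟩, |01⟩ unchanged and applies T to qubit 1 on the control-|1⟩ pair (|10⟩, |11⟩).
T = [[1, 0], [0, (1/√2 + (1/√2)i)]].
With a = amp(|10⟩) = (-0.2493 + 0.1952i) and b = amp(|11⟩) = (0.257 - 0.2012i):
new amp(|10⟩) = (1)·a = (-0.2493 + 0.1952i)
new amp(|11⟩) = (1/√2 + (1/√2)i)·b = (0.324 + 0.03946i)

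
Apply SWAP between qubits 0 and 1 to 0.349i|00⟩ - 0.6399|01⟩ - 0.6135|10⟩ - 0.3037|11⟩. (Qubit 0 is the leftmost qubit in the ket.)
0.349i|00⟩ - 0.6135|01⟩ - 0.6399|10⟩ - 0.3037|11⟩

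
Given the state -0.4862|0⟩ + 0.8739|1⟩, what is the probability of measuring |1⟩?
0.7637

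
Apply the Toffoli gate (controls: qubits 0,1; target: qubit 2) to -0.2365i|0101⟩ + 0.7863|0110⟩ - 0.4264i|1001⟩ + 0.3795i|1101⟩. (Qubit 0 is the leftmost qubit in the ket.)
-0.2365i|0101⟩ + 0.7863|0110⟩ - 0.4264i|1001⟩ + 0.3795i|1111⟩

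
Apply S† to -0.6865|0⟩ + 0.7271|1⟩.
-0.6865|0⟩ - 0.7271i|1⟩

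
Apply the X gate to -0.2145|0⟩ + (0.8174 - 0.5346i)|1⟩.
(0.8174 - 0.5346i)|0⟩ - 0.2145|1⟩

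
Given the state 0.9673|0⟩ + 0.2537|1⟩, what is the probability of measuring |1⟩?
0.06436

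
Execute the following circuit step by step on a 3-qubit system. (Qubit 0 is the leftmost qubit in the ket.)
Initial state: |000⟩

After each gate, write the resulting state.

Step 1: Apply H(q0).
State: 1/√2|000⟩ + 1/√2|100⟩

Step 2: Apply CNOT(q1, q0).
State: 1/√2|000⟩ + 1/√2|100⟩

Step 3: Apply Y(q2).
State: (1/√2)i|001⟩ + (1/√2)i|101⟩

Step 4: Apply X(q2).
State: (1/√2)i|000⟩ + (1/√2)i|100⟩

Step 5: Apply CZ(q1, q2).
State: (1/√2)i|000⟩ + (1/√2)i|100⟩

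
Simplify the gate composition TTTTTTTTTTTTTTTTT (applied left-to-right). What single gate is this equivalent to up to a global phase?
T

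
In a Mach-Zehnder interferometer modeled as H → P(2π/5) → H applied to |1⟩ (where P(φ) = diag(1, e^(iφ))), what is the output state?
(0.3455 - 0.4755i)|0⟩ + (0.6545 + 0.4755i)|1⟩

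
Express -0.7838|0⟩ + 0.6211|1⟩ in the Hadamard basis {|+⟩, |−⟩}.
-0.115|+⟩ - 0.9934|−⟩

With |ψ⟩ = α|0⟩ + β|1⟩, the Hadamard-basis coefficients are ⟨+|ψ⟩ = (α + β)/√2 and ⟨−|ψ⟩ = (α − β)/√2.
Here α = -0.7838, β = 0.6211: (α + β)/√2 = -0.115, (α − β)/√2 = -0.9934.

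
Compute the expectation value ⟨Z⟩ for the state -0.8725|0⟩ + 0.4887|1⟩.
0.5224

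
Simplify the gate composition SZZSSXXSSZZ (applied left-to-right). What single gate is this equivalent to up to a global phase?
S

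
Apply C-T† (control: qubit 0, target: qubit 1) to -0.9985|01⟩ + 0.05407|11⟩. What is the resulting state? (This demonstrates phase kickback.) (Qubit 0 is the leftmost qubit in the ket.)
-0.9985|01⟩ + (0.03823 - 0.03823i)|11⟩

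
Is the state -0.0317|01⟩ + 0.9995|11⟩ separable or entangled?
Separable

Writing the state as a|00⟩ + b|01⟩ + c|10⟩ + d|11⟩, it is a product state iff ad − bc = 0.
Here (a, b, c, d) = (0, -0.0317, 0, 0.9995): ad − bc = (0)(0.9995) − (-0.0317)(0) = 0, so the state is separable.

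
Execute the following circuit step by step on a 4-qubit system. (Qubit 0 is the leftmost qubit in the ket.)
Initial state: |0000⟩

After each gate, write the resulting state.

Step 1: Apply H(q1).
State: 1/√2|0000⟩ + 1/√2|0100⟩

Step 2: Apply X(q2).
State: 1/√2|0010⟩ + 1/√2|0110⟩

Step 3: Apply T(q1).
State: 1/√2|0010⟩ + (1/2 + (1/2)i)|0110⟩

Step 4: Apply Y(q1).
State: (1/2 - (1/2)i)|0010⟩ + (1/√2)i|0110⟩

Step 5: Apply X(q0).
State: (1/2 - (1/2)i)|1010⟩ + (1/√2)i|1110⟩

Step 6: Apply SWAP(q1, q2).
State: (1/2 - (1/2)i)|1100⟩ + (1/√2)i|1110⟩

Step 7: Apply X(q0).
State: (1/2 - (1/2)i)|0100⟩ + (1/√2)i|0110⟩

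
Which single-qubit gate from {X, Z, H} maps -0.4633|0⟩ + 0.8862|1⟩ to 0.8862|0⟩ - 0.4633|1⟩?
X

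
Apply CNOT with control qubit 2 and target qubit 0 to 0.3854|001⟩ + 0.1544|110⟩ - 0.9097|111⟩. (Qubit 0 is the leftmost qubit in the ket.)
-0.9097|011⟩ + 0.3854|101⟩ + 0.1544|110⟩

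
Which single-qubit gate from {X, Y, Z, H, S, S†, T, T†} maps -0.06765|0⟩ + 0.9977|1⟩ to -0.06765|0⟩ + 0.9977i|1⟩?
S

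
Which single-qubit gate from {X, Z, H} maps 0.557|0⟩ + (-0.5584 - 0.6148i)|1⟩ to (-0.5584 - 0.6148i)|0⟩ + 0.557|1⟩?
X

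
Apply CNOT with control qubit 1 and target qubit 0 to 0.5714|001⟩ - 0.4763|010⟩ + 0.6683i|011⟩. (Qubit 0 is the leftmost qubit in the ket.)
0.5714|001⟩ - 0.4763|110⟩ + 0.6683i|111⟩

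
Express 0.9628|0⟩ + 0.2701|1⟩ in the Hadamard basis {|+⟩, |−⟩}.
0.8718|+⟩ + 0.4898|−⟩

With |ψ⟩ = α|0⟩ + β|1⟩, the Hadamard-basis coefficients are ⟨+|ψ⟩ = (α + β)/√2 and ⟨−|ψ⟩ = (α − β)/√2.
Here α = 0.9628, β = 0.2701: (α + β)/√2 = 0.8718, (α − β)/√2 = 0.4898.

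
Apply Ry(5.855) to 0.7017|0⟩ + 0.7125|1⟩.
-0.8371|0⟩ - 0.5471|1⟩

Ry(5.855) = [[cos(θ/2), −sin(θ/2)], [sin(θ/2), cos(θ/2)]]; θ = 5.855, cos(θ/2) ≈ -0.97717, sin(θ/2) ≈ 0.212461.
With a = amp(|0⟩) = 0.7017 and b = amp(|1⟩) = 0.7125:
new amp(|0⟩) = (-0.97717)·a + (-0.212461)·b = -0.8371
new amp(|1⟩) = (0.212461)·a + (-0.97717)·b = -0.5471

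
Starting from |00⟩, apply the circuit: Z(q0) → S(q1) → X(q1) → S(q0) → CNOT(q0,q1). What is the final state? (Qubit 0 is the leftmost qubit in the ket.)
|01⟩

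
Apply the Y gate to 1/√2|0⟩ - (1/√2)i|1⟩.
-1/√2|0⟩ + (1/√2)i|1⟩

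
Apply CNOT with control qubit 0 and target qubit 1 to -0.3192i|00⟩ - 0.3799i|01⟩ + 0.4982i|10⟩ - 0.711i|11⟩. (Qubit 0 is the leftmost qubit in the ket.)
-0.3192i|00⟩ - 0.3799i|01⟩ - 0.711i|10⟩ + 0.4982i|11⟩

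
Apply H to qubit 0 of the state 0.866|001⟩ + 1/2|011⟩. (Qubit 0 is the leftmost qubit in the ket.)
0.6124|001⟩ + 1/√8|011⟩ + 0.6124|101⟩ + 1/√8|111⟩

H on qubit 0 mixes each pair of kets that differ only in qubit 0: amplitudes (a, b) of (|…0…⟩, |…1…⟩) become ((a + b)/√2, (a − b)/√2). Kets absent from the input have amplitude 0.
(|001⟩, |101⟩): (a, b) = (0.866, 0) → (0.6124, 0.6124)
(|011⟩, |111⟩): (a, b) = (1/2, 0) → (1/√8, 1/√8)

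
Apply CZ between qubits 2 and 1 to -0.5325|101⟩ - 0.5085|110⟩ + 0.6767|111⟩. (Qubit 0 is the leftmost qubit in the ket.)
-0.5325|101⟩ - 0.5085|110⟩ - 0.6767|111⟩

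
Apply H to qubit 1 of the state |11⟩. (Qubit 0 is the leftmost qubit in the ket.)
1/√2|10⟩ - 1/√2|11⟩

H on qubit 1 mixes each pair of kets that differ only in qubit 1: amplitudes (a, b) of (|…0…⟩, |…1…⟩) become ((a + b)/√2, (a − b)/√2). Kets absent from the input have amplitude 0.
(|10⟩, |11⟩): (a, b) = (0, 1) → (1/√2, -1/√2)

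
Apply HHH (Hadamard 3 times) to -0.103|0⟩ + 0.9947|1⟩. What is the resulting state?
0.6305|0⟩ - 0.7762|1⟩

H² = I, so H^3 = H: a single Hadamard. With (a, b) = (-0.103, 0.9947), H gives ((a + b)/√2, (a − b)/√2) = (0.6305, -0.7762).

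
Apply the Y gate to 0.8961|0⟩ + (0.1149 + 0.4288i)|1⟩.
(0.4288 - 0.1149i)|0⟩ + 0.8961i|1⟩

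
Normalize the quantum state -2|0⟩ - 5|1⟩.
-0.3714|0⟩ - 0.9285|1⟩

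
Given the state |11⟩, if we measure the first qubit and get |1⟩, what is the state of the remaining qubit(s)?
|1⟩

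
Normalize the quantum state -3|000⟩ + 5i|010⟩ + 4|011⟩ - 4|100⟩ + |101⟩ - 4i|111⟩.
-0.3293|000⟩ + 0.5488i|010⟩ + 0.4391|011⟩ - 0.4391|100⟩ + 0.1098|101⟩ - 0.4391i|111⟩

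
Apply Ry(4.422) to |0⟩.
-0.5974|0⟩ + 0.802|1⟩

Ry(4.422) = [[cos(θ/2), −sin(θ/2)], [sin(θ/2), cos(θ/2)]]; θ = 4.422, cos(θ/2) ≈ -0.597359, sin(θ/2) ≈ 0.801974.
With a = amp(|0⟩) = 1 and b = amp(|1⟩) = 0:
new amp(|0⟩) = (-0.597359)·a + (-0.801974)·b = -0.5974
new amp(|1⟩) = (0.801974)·a + (-0.597359)·b = 0.802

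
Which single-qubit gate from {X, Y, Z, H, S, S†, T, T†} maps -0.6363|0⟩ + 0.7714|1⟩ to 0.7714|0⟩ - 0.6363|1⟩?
X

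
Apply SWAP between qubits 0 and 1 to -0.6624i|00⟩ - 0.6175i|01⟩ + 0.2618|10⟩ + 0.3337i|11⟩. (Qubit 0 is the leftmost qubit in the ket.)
-0.6624i|00⟩ + 0.2618|01⟩ - 0.6175i|10⟩ + 0.3337i|11⟩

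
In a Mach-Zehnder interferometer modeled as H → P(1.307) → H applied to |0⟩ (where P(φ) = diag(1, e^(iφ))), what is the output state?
(0.6304 + 0.4827i)|0⟩ + (0.3696 - 0.4827i)|1⟩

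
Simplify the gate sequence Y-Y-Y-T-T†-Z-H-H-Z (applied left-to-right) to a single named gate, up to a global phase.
Y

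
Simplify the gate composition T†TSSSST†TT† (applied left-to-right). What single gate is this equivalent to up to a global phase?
T†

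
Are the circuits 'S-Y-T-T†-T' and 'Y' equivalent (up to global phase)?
No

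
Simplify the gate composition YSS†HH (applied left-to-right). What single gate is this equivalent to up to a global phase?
Y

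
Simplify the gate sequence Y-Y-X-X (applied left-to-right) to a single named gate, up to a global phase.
I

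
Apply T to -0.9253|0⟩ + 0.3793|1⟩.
-0.9253|0⟩ + (0.2682 + 0.2682i)|1⟩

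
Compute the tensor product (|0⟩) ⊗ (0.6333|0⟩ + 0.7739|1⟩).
0.6333|00⟩ + 0.7739|01⟩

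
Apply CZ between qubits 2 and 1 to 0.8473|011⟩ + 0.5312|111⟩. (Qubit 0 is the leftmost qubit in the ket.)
-0.8473|011⟩ - 0.5312|111⟩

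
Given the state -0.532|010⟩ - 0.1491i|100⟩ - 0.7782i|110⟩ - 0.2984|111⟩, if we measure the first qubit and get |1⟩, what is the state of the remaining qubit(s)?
-0.1761i|00⟩ - 0.9191i|10⟩ - 0.3524|11⟩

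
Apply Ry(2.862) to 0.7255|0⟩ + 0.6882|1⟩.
-0.5804|0⟩ + 0.8143|1⟩

Ry(2.862) = [[cos(θ/2), −sin(θ/2)], [sin(θ/2), cos(θ/2)]]; θ = 2.862, cos(θ/2) ≈ 0.139341, sin(θ/2) ≈ 0.990244.
With a = amp(|0⟩) = 0.7255 and b = amp(|1⟩) = 0.6882:
new amp(|0⟩) = (0.139341)·a + (-0.990244)·b = -0.5804
new amp(|1⟩) = (0.990244)·a + (0.139341)·b = 0.8143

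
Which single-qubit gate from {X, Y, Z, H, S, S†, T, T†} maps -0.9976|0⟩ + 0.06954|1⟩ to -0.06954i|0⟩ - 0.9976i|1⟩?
Y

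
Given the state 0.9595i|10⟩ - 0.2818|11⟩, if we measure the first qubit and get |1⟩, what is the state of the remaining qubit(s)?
0.9595i|0⟩ - 0.2818|1⟩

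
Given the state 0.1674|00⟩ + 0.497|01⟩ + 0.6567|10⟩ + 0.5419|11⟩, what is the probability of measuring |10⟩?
0.4313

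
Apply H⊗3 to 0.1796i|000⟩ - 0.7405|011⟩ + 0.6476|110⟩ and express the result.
(-0.03285 + 0.0635i)|000⟩ + (0.4908 + 0.0635i)|001⟩ + (0.03285 + 0.0635i)|010⟩ + (-0.4908 + 0.0635i)|011⟩ + (-0.4908 + 0.0635i)|100⟩ + (0.03285 + 0.0635i)|101⟩ + (0.4908 + 0.0635i)|110⟩ + (-0.03285 + 0.0635i)|111⟩

H⊗3 gives amp(|y⟩) = (1/2√2) Σ_x (−1)^(x·y) amp(|x⟩), where x·y is the number of positions in which both x and y have a 1.
|000⟩: (0.1796i - 0.7405 + 0.6476)/(2√2) = (-0.03285 + 0.0635i)
|001⟩: (0.1796i + 0.7405 + 0.6476)/(2√2) = (0.4908 + 0.0635i)
|010⟩: (0.1796i + 0.7405 - 0.6476)/(2√2) = (0.03285 + 0.0635i)
|011⟩: (0.1796i - 0.7405 - 0.6476)/(2√2) = (-0.4908 + 0.0635i)
|100⟩: (0.1796i - 0.7405 - 0.6476)/(2√2) = (-0.4908 + 0.0635i)
|101⟩: (0.1796i + 0.7405 - 0.6476)/(2√2) = (0.03285 + 0.0635i)
|110⟩: (0.1796i + 0.7405 + 0.6476)/(2√2) = (0.4908 + 0.0635i)
|111⟩: (0.1796i - 0.7405 + 0.6476)/(2√2) = (-0.03285 + 0.0635i)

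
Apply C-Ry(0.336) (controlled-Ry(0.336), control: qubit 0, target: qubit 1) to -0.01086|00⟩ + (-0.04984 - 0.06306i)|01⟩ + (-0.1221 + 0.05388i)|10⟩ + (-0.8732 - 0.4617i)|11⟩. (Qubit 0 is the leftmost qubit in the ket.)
-0.01086|00⟩ + (-0.04984 - 0.06306i)|01⟩ + (0.02563 + 0.1303i)|10⟩ + (-0.8813 - 0.4462i)|11⟩

C-Ry(0.336) leaves the control-|0⟩ kets |00⟩, |01⟩ unchanged and applies Ry(0.336) to qubit 1 on the control-|1⟩ pair (|10⟩, |11⟩).
Ry(0.336) = [[cos(θ/2), −sin(θ/2)], [sin(θ/2), cos(θ/2)]]; θ = 0.336, cos(θ/2) ≈ 0.985921, sin(θ/2) ≈ 0.167211.
With a = amp(|10⟩) = (-0.1221 + 0.05388i) and b = amp(|11⟩) = (-0.8732 - 0.4617i):
new amp(|10⟩) = (0.985921)·a + (-0.167211)·b = (0.02563 + 0.1303i)
new amp(|11⟩) = (0.167211)·a + (0.985921)·b = (-0.8813 - 0.4462i)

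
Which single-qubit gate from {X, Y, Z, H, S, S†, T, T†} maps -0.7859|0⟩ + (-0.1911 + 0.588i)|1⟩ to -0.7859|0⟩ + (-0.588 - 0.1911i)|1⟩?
S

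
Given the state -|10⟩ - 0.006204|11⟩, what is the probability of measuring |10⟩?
1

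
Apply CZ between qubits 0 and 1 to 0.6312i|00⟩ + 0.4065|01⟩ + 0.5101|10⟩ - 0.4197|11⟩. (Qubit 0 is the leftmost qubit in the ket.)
0.6312i|00⟩ + 0.4065|01⟩ + 0.5101|10⟩ + 0.4197|11⟩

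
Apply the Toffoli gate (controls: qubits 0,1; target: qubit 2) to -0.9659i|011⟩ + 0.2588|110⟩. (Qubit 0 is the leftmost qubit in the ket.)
-0.9659i|011⟩ + 0.2588|111⟩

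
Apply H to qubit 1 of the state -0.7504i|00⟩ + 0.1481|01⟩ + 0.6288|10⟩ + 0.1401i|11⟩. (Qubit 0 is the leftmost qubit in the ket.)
(0.1047 - 0.5306i)|00⟩ + (-0.1047 - 0.5306i)|01⟩ + (0.4446 + 0.09907i)|10⟩ + (0.4446 - 0.09907i)|11⟩

H on qubit 1 mixes each pair of kets that differ only in qubit 1: amplitudes (a, b) of (|…0…⟩, |…1…⟩) become ((a + b)/√2, (a − b)/√2). Kets absent from the input have amplitude 0.
(|00⟩, |01⟩): (a, b) = (-0.7504i, 0.1481) → ((0.1047 - 0.5306i), (-0.1047 - 0.5306i))
(|10⟩, |11⟩): (a, b) = (0.6288, 0.1401i) → ((0.4446 + 0.09907i), (0.4446 - 0.09907i))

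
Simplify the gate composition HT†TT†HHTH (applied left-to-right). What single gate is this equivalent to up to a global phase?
I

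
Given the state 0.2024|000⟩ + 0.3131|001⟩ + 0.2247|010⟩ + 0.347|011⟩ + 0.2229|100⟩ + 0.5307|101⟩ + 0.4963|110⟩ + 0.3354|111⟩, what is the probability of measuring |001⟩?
0.09803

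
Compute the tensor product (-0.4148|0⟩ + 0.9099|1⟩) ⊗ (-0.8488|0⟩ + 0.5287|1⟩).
0.3521|00⟩ - 0.2193|01⟩ - 0.7723|10⟩ + 0.4811|11⟩

amp(|b₁b₂…⟩) = product of the factor amplitudes for bits b₁, b₂, …; only kets whose every factor amplitude is nonzero survive.
|00⟩: (-0.4148)(-0.8488) = 0.3521
|01⟩: (-0.4148)(0.5287) = -0.2193
|10⟩: (0.9099)(-0.8488) = -0.7723
|11⟩: (0.9099)(0.5287) = 0.4811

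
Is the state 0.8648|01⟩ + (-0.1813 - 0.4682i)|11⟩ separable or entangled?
Separable

Writing the state as a|00⟩ + b|01⟩ + c|10⟩ + d|11⟩, it is a product state iff ad − bc = 0.
Here (a, b, c, d) = (0, 0.8648, 0, (-0.1813 - 0.4682i)): ad − bc = (0)(-0.1813 - 0.4682i) − (0.8648)(0) = 0, so the state is separable.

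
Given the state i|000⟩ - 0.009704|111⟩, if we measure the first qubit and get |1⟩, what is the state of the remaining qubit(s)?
-|11⟩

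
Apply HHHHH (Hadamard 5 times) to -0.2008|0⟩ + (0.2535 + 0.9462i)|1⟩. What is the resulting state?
(0.03726 + 0.6691i)|0⟩ + (-0.3212 - 0.6691i)|1⟩

H² = I, so H^5 = H: a single Hadamard. With (a, b) = (-0.2008, (0.2535 + 0.9462i)), H gives ((a + b)/√2, (a − b)/√2) = ((0.03726 + 0.6691i), (-0.3212 - 0.6691i)).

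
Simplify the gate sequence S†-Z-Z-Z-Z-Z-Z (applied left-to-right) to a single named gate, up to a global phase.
S†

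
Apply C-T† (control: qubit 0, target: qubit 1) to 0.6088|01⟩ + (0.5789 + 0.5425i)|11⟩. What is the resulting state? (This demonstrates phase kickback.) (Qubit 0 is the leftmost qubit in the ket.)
0.6088|01⟩ + (0.7929 - 0.02574i)|11⟩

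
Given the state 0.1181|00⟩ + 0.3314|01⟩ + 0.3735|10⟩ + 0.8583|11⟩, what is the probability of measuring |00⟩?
0.01395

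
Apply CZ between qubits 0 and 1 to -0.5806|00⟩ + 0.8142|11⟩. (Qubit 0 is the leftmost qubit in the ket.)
-0.5806|00⟩ - 0.8142|11⟩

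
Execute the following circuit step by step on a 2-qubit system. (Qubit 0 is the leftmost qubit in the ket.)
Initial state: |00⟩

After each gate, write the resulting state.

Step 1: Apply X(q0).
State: |10⟩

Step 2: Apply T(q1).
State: |10⟩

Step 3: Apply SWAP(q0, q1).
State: |01⟩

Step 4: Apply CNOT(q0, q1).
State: |01⟩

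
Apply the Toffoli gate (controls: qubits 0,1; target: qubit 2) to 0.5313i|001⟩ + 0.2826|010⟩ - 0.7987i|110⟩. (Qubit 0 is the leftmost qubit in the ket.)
0.5313i|001⟩ + 0.2826|010⟩ - 0.7987i|111⟩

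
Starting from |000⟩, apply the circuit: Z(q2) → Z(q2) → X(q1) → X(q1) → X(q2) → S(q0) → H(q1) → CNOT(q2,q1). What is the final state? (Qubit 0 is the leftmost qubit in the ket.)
1/√2|001⟩ + 1/√2|011⟩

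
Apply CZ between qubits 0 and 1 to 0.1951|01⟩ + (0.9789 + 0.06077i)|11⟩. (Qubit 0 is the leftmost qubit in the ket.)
0.1951|01⟩ + (-0.9789 - 0.06077i)|11⟩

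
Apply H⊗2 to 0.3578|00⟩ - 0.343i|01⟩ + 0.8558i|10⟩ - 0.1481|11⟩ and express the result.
(0.1049 + 0.2564i)|00⟩ + (0.253 + 0.5994i)|01⟩ + (0.253 - 0.5994i)|10⟩ + (0.1049 - 0.2564i)|11⟩

H⊗2 gives amp(|y⟩) = (1/2) Σ_x (−1)^(x·y) amp(|x⟩), where x·y is the number of positions in which both x and y have a 1.
|00⟩: (0.3578 - 0.343i + 0.8558i - 0.1481)/2 = (0.1049 + 0.2564i)
|01⟩: (0.3578 + 0.343i + 0.8558i + 0.1481)/2 = (0.253 + 0.5994i)
|10⟩: (0.3578 - 0.343i - 0.8558i + 0.1481)/2 = (0.253 - 0.5994i)
|11⟩: (0.3578 + 0.343i - 0.8558i - 0.1481)/2 = (0.1049 - 0.2564i)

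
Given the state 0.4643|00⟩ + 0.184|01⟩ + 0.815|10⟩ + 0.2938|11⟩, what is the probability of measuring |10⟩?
0.6642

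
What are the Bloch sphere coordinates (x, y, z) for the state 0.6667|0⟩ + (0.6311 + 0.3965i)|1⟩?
(0.8415, 0.5287, -0.111)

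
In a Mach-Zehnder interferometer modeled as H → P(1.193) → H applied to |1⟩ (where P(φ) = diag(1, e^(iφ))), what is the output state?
(0.3156 - 0.4647i)|0⟩ + (0.6844 + 0.4647i)|1⟩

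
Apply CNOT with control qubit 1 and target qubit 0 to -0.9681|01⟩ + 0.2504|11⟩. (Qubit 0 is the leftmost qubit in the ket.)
0.2504|01⟩ - 0.9681|11⟩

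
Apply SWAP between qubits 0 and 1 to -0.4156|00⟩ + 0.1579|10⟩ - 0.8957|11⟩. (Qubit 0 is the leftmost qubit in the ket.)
-0.4156|00⟩ + 0.1579|01⟩ - 0.8957|11⟩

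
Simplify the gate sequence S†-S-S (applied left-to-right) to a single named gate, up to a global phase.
S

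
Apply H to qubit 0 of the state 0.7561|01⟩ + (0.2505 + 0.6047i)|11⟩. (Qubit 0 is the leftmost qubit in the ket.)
(0.7118 + 0.4276i)|01⟩ + (0.3575 - 0.4276i)|11⟩

H on qubit 0 mixes each pair of kets that differ only in qubit 0: amplitudes (a, b) of (|…0…⟩, |…1…⟩) become ((a + b)/√2, (a − b)/√2). Kets absent from the input have amplitude 0.
(|01⟩, |11⟩): (a, b) = (0.7561, (0.2505 + 0.6047i)) → ((0.7118 + 0.4276i), (0.3575 - 0.4276i))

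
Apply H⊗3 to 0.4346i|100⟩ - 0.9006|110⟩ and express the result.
(-0.3184 + 0.1537i)|000⟩ + (-0.3184 + 0.1537i)|001⟩ + (0.3184 + 0.1537i)|010⟩ + (0.3184 + 0.1537i)|011⟩ + (0.3184 - 0.1537i)|100⟩ + (0.3184 - 0.1537i)|101⟩ + (-0.3184 - 0.1537i)|110⟩ + (-0.3184 - 0.1537i)|111⟩

H⊗3 gives amp(|y⟩) = (1/2√2) Σ_x (−1)^(x·y) amp(|x⟩), where x·y is the number of positions in which both x and y have a 1.
|000⟩: (0.4346i - 0.9006)/(2√2) = (-0.3184 + 0.1537i)
|001⟩: (0.4346i - 0.9006)/(2√2) = (-0.3184 + 0.1537i)
|010⟩: (0.4346i + 0.9006)/(2√2) = (0.3184 + 0.1537i)
|011⟩: (0.4346i + 0.9006)/(2√2) = (0.3184 + 0.1537i)
|100⟩: (-0.4346i + 0.9006)/(2√2) = (0.3184 - 0.1537i)
|101⟩: (-0.4346i + 0.9006)/(2√2) = (0.3184 - 0.1537i)
|110⟩: (-0.4346i - 0.9006)/(2√2) = (-0.3184 - 0.1537i)
|111⟩: (-0.4346i - 0.9006)/(2√2) = (-0.3184 - 0.1537i)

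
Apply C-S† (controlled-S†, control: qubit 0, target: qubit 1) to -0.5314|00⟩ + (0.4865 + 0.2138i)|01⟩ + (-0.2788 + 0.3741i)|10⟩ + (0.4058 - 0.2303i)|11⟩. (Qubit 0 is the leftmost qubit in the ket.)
-0.5314|00⟩ + (0.4865 + 0.2138i)|01⟩ + (-0.2788 + 0.3741i)|10⟩ + (-0.2303 - 0.4058i)|11⟩

C-S† leaves the control-|0⟩ kets |00⟩, |01⟩ unchanged and applies S† to qubit 1 on the control-|1⟩ pair (|10⟩, |11⟩).
S† = [[1, 0], [0, -i]].
With a = amp(|10⟩) = (-0.2788 + 0.3741i) and b = amp(|11⟩) = (0.4058 - 0.2303i):
new amp(|10⟩) = (1)·a = (-0.2788 + 0.3741i)
new amp(|11⟩) = (-i)·b = (-0.2303 - 0.4058i)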